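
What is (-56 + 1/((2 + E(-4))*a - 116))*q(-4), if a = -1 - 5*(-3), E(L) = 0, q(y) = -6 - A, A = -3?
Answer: 14787/88 ≈ 168.03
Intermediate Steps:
q(y) = -3 (q(y) = -6 - 1*(-3) = -6 + 3 = -3)
a = 14 (a = -1 + 15 = 14)
(-56 + 1/((2 + E(-4))*a - 116))*q(-4) = (-56 + 1/((2 + 0)*14 - 116))*(-3) = (-56 + 1/(2*14 - 116))*(-3) = (-56 + 1/(28 - 116))*(-3) = (-56 + 1/(-88))*(-3) = (-56 - 1/88)*(-3) = -4929/88*(-3) = 14787/88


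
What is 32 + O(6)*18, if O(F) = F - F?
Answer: 32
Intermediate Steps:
O(F) = 0
32 + O(6)*18 = 32 + 0*18 = 32 + 0 = 32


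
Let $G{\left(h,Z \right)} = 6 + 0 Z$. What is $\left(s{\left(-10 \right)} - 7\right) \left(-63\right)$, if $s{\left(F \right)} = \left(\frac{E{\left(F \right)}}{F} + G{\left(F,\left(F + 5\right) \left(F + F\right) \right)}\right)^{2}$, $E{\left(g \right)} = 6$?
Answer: $- \frac{34902}{25} \approx -1396.1$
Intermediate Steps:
$G{\left(h,Z \right)} = 6$ ($G{\left(h,Z \right)} = 6 + 0 = 6$)
$s{\left(F \right)} = \left(6 + \frac{6}{F}\right)^{2}$ ($s{\left(F \right)} = \left(\frac{6}{F} + 6\right)^{2} = \left(6 + \frac{6}{F}\right)^{2}$)
$\left(s{\left(-10 \right)} - 7\right) \left(-63\right) = \left(\frac{36 \left(1 - 10\right)^{2}}{100} - 7\right) \left(-63\right) = \left(36 \cdot \frac{1}{100} \left(-9\right)^{2} - 7\right) \left(-63\right) = \left(36 \cdot \frac{1}{100} \cdot 81 - 7\right) \left(-63\right) = \left(\frac{729}{25} - 7\right) \left(-63\right) = \frac{554}{25} \left(-63\right) = - \frac{34902}{25}$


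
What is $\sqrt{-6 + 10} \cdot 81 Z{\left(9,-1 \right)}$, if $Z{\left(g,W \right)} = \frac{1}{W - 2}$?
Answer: $-54$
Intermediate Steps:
$Z{\left(g,W \right)} = \frac{1}{-2 + W}$
$\sqrt{-6 + 10} \cdot 81 Z{\left(9,-1 \right)} = \frac{\sqrt{-6 + 10} \cdot 81}{-2 - 1} = \frac{\sqrt{4} \cdot 81}{-3} = 2 \cdot 81 \left(- \frac{1}{3}\right) = 162 \left(- \frac{1}{3}\right) = -54$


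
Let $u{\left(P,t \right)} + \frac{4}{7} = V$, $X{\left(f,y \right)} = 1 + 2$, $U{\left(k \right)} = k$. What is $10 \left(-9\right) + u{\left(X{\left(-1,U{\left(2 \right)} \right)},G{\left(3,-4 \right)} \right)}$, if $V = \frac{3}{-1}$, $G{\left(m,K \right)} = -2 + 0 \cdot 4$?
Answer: $- \frac{655}{7} \approx -93.571$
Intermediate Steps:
$G{\left(m,K \right)} = -2$ ($G{\left(m,K \right)} = -2 + 0 = -2$)
$V = -3$ ($V = 3 \left(-1\right) = -3$)
$X{\left(f,y \right)} = 3$
$u{\left(P,t \right)} = - \frac{25}{7}$ ($u{\left(P,t \right)} = - \frac{4}{7} - 3 = - \frac{25}{7}$)
$10 \left(-9\right) + u{\left(X{\left(-1,U{\left(2 \right)} \right)},G{\left(3,-4 \right)} \right)} = 10 \left(-9\right) - \frac{25}{7} = -90 - \frac{25}{7} = - \frac{655}{7}$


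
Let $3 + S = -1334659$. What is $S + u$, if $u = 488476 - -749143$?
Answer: $-97043$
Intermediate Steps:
$S = -1334662$ ($S = -3 - 1334659 = -1334662$)
$u = 1237619$ ($u = 488476 + 749143 = 1237619$)
$S + u = -1334662 + 1237619 = -97043$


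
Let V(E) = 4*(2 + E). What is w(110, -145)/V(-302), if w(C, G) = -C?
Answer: 11/120 ≈ 0.091667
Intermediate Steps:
V(E) = 8 + 4*E
w(110, -145)/V(-302) = (-1*110)/(8 + 4*(-302)) = -110/(8 - 1208) = -110/(-1200) = -110*(-1/1200) = 11/120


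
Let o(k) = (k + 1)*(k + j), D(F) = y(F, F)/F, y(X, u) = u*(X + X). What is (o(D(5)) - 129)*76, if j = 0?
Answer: -1444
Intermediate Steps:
y(X, u) = 2*X*u (y(X, u) = u*(2*X) = 2*X*u)
D(F) = 2*F (D(F) = (2*F*F)/F = (2*F²)/F = 2*F)
o(k) = k*(1 + k) (o(k) = (k + 1)*(k + 0) = (1 + k)*k = k*(1 + k))
(o(D(5)) - 129)*76 = ((2*5)*(1 + 2*5) - 129)*76 = (10*(1 + 10) - 129)*76 = (10*11 - 129)*76 = (110 - 129)*76 = -19*76 = -1444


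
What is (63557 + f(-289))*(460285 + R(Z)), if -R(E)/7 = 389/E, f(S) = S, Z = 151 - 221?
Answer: 145618862526/5 ≈ 2.9124e+10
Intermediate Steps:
Z = -70
R(E) = -2723/E
(63557 + f(-289))*(460285 + R(Z)) = (63557 - 289)*(460285 - 2723/(-70)) = 63268*(460285 - 2723*(-1/70)) = 63268*(460285 + 389/10) = 63268*(4603239/10) = 145618862526/5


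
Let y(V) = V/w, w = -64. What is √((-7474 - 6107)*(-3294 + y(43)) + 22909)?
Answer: √2865142255/8 ≈ 6690.9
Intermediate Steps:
y(V) = -V/64 (y(V) = V/(-64) = V*(-1/64) = -V/64)
√((-7474 - 6107)*(-3294 + y(43)) + 22909) = √((-7474 - 6107)*(-3294 - 1/64*43) + 22909) = √(-13581*(-3294 - 43/64) + 22909) = √(-13581*(-210859/64) + 22909) = √(2863676079/64 + 22909) = √(2865142255/64) = √2865142255/8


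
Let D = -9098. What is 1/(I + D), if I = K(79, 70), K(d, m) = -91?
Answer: -1/9189 ≈ -0.00010883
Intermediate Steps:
I = -91
1/(I + D) = 1/(-91 - 9098) = 1/(-9189) = -1/9189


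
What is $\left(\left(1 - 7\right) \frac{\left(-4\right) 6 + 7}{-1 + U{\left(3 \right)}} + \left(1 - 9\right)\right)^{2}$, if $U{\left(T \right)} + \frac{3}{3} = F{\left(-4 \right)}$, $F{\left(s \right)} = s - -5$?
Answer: $12100$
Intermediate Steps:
$F{\left(s \right)} = 5 + s$ ($F{\left(s \right)} = s + 5 = 5 + s$)
$U{\left(T \right)} = 0$ ($U{\left(T \right)} = -1 + \left(5 - 4\right) = -1 + 1 = 0$)
$\left(\left(1 - 7\right) \frac{\left(-4\right) 6 + 7}{-1 + U{\left(3 \right)}} + \left(1 - 9\right)\right)^{2} = \left(\left(1 - 7\right) \frac{\left(-4\right) 6 + 7}{-1 + 0} + \left(1 - 9\right)\right)^{2} = \left(- 6 \frac{-24 + 7}{-1} + \left(1 - 9\right)\right)^{2} = \left(- 6 \left(\left(-17\right) \left(-1\right)\right) - 8\right)^{2} = \left(\left(-6\right) 17 - 8\right)^{2} = \left(-102 - 8\right)^{2} = \left(-110\right)^{2} = 12100$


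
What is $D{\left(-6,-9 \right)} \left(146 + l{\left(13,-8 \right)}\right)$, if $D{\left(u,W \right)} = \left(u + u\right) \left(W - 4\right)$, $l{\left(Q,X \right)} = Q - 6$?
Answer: $23868$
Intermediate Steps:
$l{\left(Q,X \right)} = -6 + Q$ ($l{\left(Q,X \right)} = Q - 6 = -6 + Q$)
$D{\left(u,W \right)} = 2 u \left(-4 + W\right)$
$D{\left(-6,-9 \right)} \left(146 + l{\left(13,-8 \right)}\right) = 2 \left(-6\right) \left(-4 - 9\right) \left(146 + \left(-6 + 13\right)\right) = 2 \left(-6\right) \left(-13\right) \left(146 + 7\right) = 156 \cdot 153 = 23868$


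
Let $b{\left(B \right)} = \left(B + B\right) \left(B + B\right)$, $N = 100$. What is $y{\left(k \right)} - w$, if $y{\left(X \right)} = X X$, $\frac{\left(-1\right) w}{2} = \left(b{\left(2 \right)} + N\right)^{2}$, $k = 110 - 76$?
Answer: $28068$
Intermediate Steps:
$b{\left(B \right)} = 4 B^{2}$ ($b{\left(B \right)} = 2 B 2 B = 4 B^{2}$)
$k = 34$
$w = -26912$ ($w = - 2 \left(4 \cdot 2^{2} + 100\right)^{2} = - 2 \left(4 \cdot 4 + 100\right)^{2} = - 2 \left(16 + 100\right)^{2} = - 2 \cdot 116^{2} = \left(-2\right) 13456 = -26912$)
$y{\left(X \right)} = X^{2}$
$y{\left(k \right)} - w = 34^{2} - -26912 = 1156 + 26912 = 28068$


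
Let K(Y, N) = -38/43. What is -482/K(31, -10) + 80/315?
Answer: 653173/1197 ≈ 545.67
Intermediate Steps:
K(Y, N) = -38/43 (K(Y, N) = -38*1/43 = -38/43)
-482/K(31, -10) + 80/315 = -482/(-38/43) + 80/315 = -482*(-43/38) + 80*(1/315) = 10363/19 + 16/63 = 653173/1197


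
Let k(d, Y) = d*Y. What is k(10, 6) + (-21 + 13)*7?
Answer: 4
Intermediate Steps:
k(d, Y) = Y*d
k(10, 6) + (-21 + 13)*7 = 6*10 + (-21 + 13)*7 = 60 - 8*7 = 60 - 56 = 4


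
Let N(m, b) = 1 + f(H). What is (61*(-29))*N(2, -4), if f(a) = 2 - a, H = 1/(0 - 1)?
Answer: -7076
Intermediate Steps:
H = -1 (H = 1/(-1) = -1)
N(m, b) = 4 (N(m, b) = 1 + (2 - 1*(-1)) = 1 + (2 + 1) = 1 + 3 = 4)
(61*(-29))*N(2, -4) = (61*(-29))*4 = -1769*4 = -7076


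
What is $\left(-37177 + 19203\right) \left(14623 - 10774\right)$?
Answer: $-69181926$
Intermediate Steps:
$\left(-37177 + 19203\right) \left(14623 - 10774\right) = \left(-17974\right) 3849 = -69181926$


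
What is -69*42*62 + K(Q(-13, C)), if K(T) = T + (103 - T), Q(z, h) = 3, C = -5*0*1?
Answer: -179573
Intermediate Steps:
C = 0 (C = 0*1 = 0)
K(T) = 103
-69*42*62 + K(Q(-13, C)) = -69*42*62 + 103 = -2898*62 + 103 = -179676 + 103 = -179573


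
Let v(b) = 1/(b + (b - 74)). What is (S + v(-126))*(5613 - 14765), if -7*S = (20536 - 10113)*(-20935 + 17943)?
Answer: -6645993351712/163 ≈ -4.0773e+10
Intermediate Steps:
v(b) = 1/(-74 + 2*b) (v(b) = 1/(b + (-74 + b)) = 1/(-74 + 2*b))
S = 4455088 (S = -(20536 - 10113)*(-20935 + 17943)/7 = -1489*(-2992) = -⅐*(-31185616) = 4455088)
(S + v(-126))*(5613 - 14765) = (4455088 + 1/(2*(-37 - 126)))*(5613 - 14765) = (4455088 + (½)/(-163))*(-9152) = (4455088 + (½)*(-1/163))*(-9152) = (4455088 - 1/326)*(-9152) = (1452358687/326)*(-9152) = -6645993351712/163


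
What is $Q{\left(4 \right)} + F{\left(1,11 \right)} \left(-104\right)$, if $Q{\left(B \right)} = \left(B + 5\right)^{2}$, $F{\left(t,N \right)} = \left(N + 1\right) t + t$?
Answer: $-1271$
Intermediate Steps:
$F{\left(t,N \right)} = t + t \left(1 + N\right)$ ($F{\left(t,N \right)} = \left(1 + N\right) t + t = t \left(1 + N\right) + t = t + t \left(1 + N\right)$)
$Q{\left(B \right)} = \left(5 + B\right)^{2}$
$Q{\left(4 \right)} + F{\left(1,11 \right)} \left(-104\right) = \left(5 + 4\right)^{2} + 1 \left(2 + 11\right) \left(-104\right) = 9^{2} + 1 \cdot 13 \left(-104\right) = 81 + 13 \left(-104\right) = 81 - 1352 = -1271$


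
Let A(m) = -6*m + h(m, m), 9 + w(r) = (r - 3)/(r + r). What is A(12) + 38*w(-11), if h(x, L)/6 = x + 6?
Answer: -3100/11 ≈ -281.82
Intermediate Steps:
h(x, L) = 36 + 6*x (h(x, L) = 6*(x + 6) = 6*(6 + x) = 36 + 6*x)
w(r) = -9 + (-3 + r)/(2*r) (w(r) = -9 + (r - 3)/(r + r) = -9 + (-3 + r)/((2*r)) = -9 + (-3 + r)*(1/(2*r)) = -9 + (-3 + r)/(2*r))
A(m) = 36 (A(m) = -6*m + (36 + 6*m) = 36)
A(12) + 38*w(-11) = 36 + 38*((½)*(-3 - 17*(-11))/(-11)) = 36 + 38*((½)*(-1/11)*(-3 + 187)) = 36 + 38*((½)*(-1/11)*184) = 36 + 38*(-92/11) = 36 - 3496/11 = -3100/11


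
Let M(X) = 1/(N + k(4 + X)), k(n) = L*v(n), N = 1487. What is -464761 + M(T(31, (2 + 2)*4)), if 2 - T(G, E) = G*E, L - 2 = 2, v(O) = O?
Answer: -219831954/473 ≈ -4.6476e+5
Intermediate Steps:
L = 4 (L = 2 + 2 = 4)
k(n) = 4*n
T(G, E) = 2 - E*G (T(G, E) = 2 - G*E = 2 - E*G)
M(X) = 1/(1503 + 4*X) (M(X) = 1/(1487 + 4*(4 + X)) = 1/(1487 + (16 + 4*X)) = 1/(1503 + 4*X))
-464761 + M(T(31, (2 + 2)*4)) = -464761 + 1/(1503 + 4*(2 - 1*(2 + 2)*4*31)) = -464761 + 1/(1503 + 4*(2 - 1*4*4*31)) = -464761 + 1/(1503 + 4*(2 - 1*16*31)) = -464761 + 1/(1503 + 4*(2 - 496)) = -464761 + 1/(1503 + 4*(-494)) = -464761 + 1/(1503 - 1976) = -464761 + 1/(-473) = -464761 - 1/473 = -219831954/473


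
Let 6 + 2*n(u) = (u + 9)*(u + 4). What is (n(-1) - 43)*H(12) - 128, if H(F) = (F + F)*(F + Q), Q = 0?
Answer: -9920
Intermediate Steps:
n(u) = -3 + (4 + u)*(9 + u)/2 (n(u) = -3 + ((u + 9)*(u + 4))/2 = -3 + ((9 + u)*(4 + u))/2 = -3 + ((4 + u)*(9 + u))/2 = -3 + (4 + u)*(9 + u)/2)
H(F) = 2*F² (H(F) = (F + F)*(F + 0) = (2*F)*F = 2*F²)
(n(-1) - 43)*H(12) - 128 = ((15 + (½)*(-1)² + (13/2)*(-1)) - 43)*(2*12²) - 128 = ((15 + (½)*1 - 13/2) - 43)*(2*144) - 128 = ((15 + ½ - 13/2) - 43)*288 - 128 = (9 - 43)*288 - 128 = -34*288 - 128 = -9792 - 128 = -9920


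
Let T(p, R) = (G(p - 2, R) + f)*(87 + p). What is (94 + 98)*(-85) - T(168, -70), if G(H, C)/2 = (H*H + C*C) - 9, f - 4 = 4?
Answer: -16566330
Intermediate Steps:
f = 8 (f = 4 + 4 = 8)
G(H, C) = -18 + 2*C² + 2*H² (G(H, C) = 2*((H*H + C*C) - 9) = 2*((H² + C²) - 9) = 2*((C² + H²) - 9) = 2*(-9 + C² + H²) = -18 + 2*C² + 2*H²)
T(p, R) = (87 + p)*(-10 + 2*R² + 2*(-2 + p)²) (T(p, R) = ((-18 + 2*R² + 2*(p - 2)²) + 8)*(87 + p) = ((-18 + 2*R² + 2*(-2 + p)²) + 8)*(87 + p) = (-10 + 2*R² + 2*(-2 + p)²)*(87 + p) = (87 + p)*(-10 + 2*R² + 2*(-2 + p)²))
(94 + 98)*(-85) - T(168, -70) = (94 + 98)*(-85) - (-174 - 698*168 + 2*168³ + 166*168² + 174*(-70)² + 2*168*(-70)²) = 192*(-85) - (-174 - 117264 + 2*4741632 + 166*28224 + 174*4900 + 2*168*4900) = -16320 - (-174 - 117264 + 9483264 + 4685184 + 852600 + 1646400) = -16320 - 1*16550010 = -16320 - 16550010 = -16566330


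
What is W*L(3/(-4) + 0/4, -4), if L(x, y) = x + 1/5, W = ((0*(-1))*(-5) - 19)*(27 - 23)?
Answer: 209/5 ≈ 41.800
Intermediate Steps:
W = -76 (W = (0*(-5) - 19)*4 = (0 - 19)*4 = -19*4 = -76)
L(x, y) = ⅕ + x (L(x, y) = x + ⅕ = ⅕ + x)
W*L(3/(-4) + 0/4, -4) = -76*(⅕ + (3/(-4) + 0/4)) = -76*(⅕ + (3*(-¼) + 0*(¼))) = -76*(⅕ + (-¾ + 0)) = -76*(⅕ - ¾) = -76*(-11/20) = 209/5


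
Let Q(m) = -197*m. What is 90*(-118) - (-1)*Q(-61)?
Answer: 1397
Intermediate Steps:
90*(-118) - (-1)*Q(-61) = 90*(-118) - (-1)*(-197*(-61)) = -10620 - (-1)*12017 = -10620 - 1*(-12017) = -10620 + 12017 = 1397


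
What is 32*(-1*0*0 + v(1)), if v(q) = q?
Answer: 32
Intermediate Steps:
32*(-1*0*0 + v(1)) = 32*(-1*0*0 + 1) = 32*(0*0 + 1) = 32*(0 + 1) = 32*1 = 32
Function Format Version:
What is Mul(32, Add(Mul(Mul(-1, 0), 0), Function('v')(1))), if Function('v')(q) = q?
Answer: 32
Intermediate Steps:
Mul(32, Add(Mul(Mul(-1, 0), 0), Function('v')(1))) = Mul(32, Add(Mul(Mul(-1, 0), 0), 1)) = Mul(32, Add(Mul(0, 0), 1)) = Mul(32, Add(0, 1)) = Mul(32, 1) = 32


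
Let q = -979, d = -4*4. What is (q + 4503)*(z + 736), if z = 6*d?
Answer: 2255360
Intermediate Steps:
d = -16
z = -96 (z = 6*(-16) = -96)
(q + 4503)*(z + 736) = (-979 + 4503)*(-96 + 736) = 3524*640 = 2255360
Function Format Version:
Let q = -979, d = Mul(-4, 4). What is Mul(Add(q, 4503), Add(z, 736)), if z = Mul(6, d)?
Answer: 2255360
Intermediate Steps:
d = -16
z = -96 (z = Mul(6, -16) = -96)
Mul(Add(q, 4503), Add(z, 736)) = Mul(Add(-979, 4503), Add(-96, 736)) = Mul(3524, 640) = 2255360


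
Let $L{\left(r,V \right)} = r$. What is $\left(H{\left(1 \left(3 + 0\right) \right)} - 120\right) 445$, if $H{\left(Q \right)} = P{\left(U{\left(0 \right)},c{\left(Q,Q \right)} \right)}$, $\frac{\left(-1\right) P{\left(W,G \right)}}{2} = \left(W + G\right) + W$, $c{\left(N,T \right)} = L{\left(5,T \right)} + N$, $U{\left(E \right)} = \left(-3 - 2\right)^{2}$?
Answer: $-105020$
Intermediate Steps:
$U{\left(E \right)} = 25$ ($U{\left(E \right)} = \left(-5\right)^{2} = 25$)
$c{\left(N,T \right)} = 5 + N$
$P{\left(W,G \right)} = - 4 W - 2 G$ ($P{\left(W,G \right)} = - 2 \left(\left(W + G\right) + W\right) = - 2 \left(\left(G + W\right) + W\right) = - 2 \left(G + 2 W\right) = - 4 W - 2 G$)
$H{\left(Q \right)} = -110 - 2 Q$ ($H{\left(Q \right)} = \left(-4\right) 25 - 2 \left(5 + Q\right) = -100 - \left(10 + 2 Q\right) = -110 - 2 Q$)
$\left(H{\left(1 \left(3 + 0\right) \right)} - 120\right) 445 = \left(\left(-110 - 2 \cdot 1 \left(3 + 0\right)\right) - 120\right) 445 = \left(\left(-110 - 2 \cdot 1 \cdot 3\right) - 120\right) 445 = \left(\left(-110 - 6\right) - 120\right) 445 = \left(-116 - 120\right) 445 = \left(-236\right) 445 = -105020$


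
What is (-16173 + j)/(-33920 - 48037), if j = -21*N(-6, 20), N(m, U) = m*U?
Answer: 4551/27319 ≈ 0.16659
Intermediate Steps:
N(m, U) = U*m
j = 2520 (j = -420*(-6) = -21*(-120) = 2520)
(-16173 + j)/(-33920 - 48037) = (-16173 + 2520)/(-33920 - 48037) = -13653/(-81957) = -13653*(-1/81957) = 4551/27319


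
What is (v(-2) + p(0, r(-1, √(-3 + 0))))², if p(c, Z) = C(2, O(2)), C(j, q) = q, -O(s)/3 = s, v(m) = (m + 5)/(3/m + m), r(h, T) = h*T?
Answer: 2304/49 ≈ 47.020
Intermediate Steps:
r(h, T) = T*h
v(m) = (5 + m)/(m + 3/m)
O(s) = -3*s
p(c, Z) = -6 (p(c, Z) = -3*2 = -6)
(v(-2) + p(0, r(-1, √(-3 + 0))))² = (-2*(5 - 2)/(3 + (-2)²) - 6)² = (-2*3/(3 + 4) - 6)² = (-2*3/7 - 6)² = (-2*⅐*3 - 6)² = (-6/7 - 6)² = (-48/7)² = 2304/49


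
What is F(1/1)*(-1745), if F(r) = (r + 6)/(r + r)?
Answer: -12215/2 ≈ -6107.5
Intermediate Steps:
F(r) = (6 + r)/(2*r) (F(r) = (6 + r)/((2*r)) = (6 + r)*(1/(2*r)) = (6 + r)/(2*r))
F(1/1)*(-1745) = ((6 + 1/1)/(2*(1/1)))*(-1745) = ((½)*(6 + 1)/1)*(-1745) = ((½)*1*7)*(-1745) = (7/2)*(-1745) = -12215/2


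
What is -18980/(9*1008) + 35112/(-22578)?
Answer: -31127771/8534484 ≈ -3.6473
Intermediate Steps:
-18980/(9*1008) + 35112/(-22578) = -18980/9072 + 35112*(-1/22578) = -18980*1/9072 - 5852/3763 = -4745/2268 - 5852/3763 = -31127771/8534484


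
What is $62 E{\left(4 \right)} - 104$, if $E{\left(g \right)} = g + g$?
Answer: $392$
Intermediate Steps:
$E{\left(g \right)} = 2 g$
$62 E{\left(4 \right)} - 104 = 62 \cdot 2 \cdot 4 - 104 = 62 \cdot 8 - 104 = 496 - 104 = 392$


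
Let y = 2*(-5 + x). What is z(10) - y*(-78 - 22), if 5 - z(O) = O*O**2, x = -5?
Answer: -2995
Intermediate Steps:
y = -20 (y = 2*(-5 - 5) = 2*(-10) = -20)
z(O) = 5 - O**3 (z(O) = 5 - O*O**2 = 5 - O**3)
z(10) - y*(-78 - 22) = (5 - 1*10**3) - (-20)*(-78 - 22) = (5 - 1*1000) - (-20)*(-100) = (5 - 1000) - 1*2000 = -995 - 2000 = -2995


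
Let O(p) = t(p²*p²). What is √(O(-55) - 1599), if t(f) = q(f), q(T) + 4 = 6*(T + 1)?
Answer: √54902153 ≈ 7409.6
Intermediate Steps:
q(T) = 2 + 6*T (q(T) = -4 + 6*(T + 1) = -4 + 6*(1 + T) = -4 + (6 + 6*T) = 2 + 6*T)
t(f) = 2 + 6*f
O(p) = 2 + 6*p⁴ (O(p) = 2 + 6*(p²*p²) = 2 + 6*p⁴)
√(O(-55) - 1599) = √((2 + 6*(-55)⁴) - 1599) = √((2 + 6*9150625) - 1599) = √((2 + 54903750) - 1599) = √(54903752 - 1599) = √54902153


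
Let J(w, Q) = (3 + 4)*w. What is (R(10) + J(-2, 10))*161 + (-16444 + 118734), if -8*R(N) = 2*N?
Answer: 199267/2 ≈ 99634.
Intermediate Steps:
J(w, Q) = 7*w
R(N) = -N/4
(R(10) + J(-2, 10))*161 + (-16444 + 118734) = (-¼*10 + 7*(-2))*161 + (-16444 + 118734) = (-5/2 - 14)*161 + 102290 = -33/2*161 + 102290 = -5313/2 + 102290 = 199267/2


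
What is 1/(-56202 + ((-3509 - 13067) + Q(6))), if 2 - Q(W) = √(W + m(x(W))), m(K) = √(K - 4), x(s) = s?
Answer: -1/(72776 + √(6 + √2)) ≈ -1.3740e-5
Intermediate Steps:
m(K) = √(-4 + K)
Q(W) = 2 - √(W + √(-4 + W))
1/(-56202 + ((-3509 - 13067) + Q(6))) = 1/(-56202 + ((-3509 - 13067) + (2 - √(6 + √(-4 + 6))))) = 1/(-56202 + (-16576 + (2 - √(6 + √2)))) = 1/(-56202 + (-16574 - √(6 + √2))) = 1/(-72776 - √(6 + √2))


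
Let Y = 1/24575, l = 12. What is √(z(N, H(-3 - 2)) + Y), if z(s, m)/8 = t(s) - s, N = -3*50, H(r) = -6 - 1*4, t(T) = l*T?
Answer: I*√318875369017/4915 ≈ 114.89*I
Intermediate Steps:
t(T) = 12*T
H(r) = -10 (H(r) = -6 - 4 = -10)
N = -150
z(s, m) = 88*s (z(s, m) = 8*(12*s - s) = 8*(11*s) = 88*s)
Y = 1/24575 ≈ 4.0692e-5
√(z(N, H(-3 - 2)) + Y) = √(88*(-150) + 1/24575) = √(-13200 + 1/24575) = √(-324389999/24575) = I*√318875369017/4915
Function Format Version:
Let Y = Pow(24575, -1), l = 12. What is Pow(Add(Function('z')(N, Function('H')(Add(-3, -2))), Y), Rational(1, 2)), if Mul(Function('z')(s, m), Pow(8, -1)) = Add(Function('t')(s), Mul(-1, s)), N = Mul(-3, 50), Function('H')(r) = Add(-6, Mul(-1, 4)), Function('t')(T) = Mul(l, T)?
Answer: Mul(Rational(1, 4915), I, Pow(318875369017, Rational(1, 2))) ≈ Mul(114.89, I)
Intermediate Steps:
Function('t')(T) = Mul(12, T)
Function('H')(r) = -10 (Function('H')(r) = Add(-6, -4) = -10)
N = -150
Function('z')(s, m) = Mul(88, s) (Function('z')(s, m) = Mul(8, Add(Mul(12, s), Mul(-1, s))) = Mul(8, Mul(11, s)) = Mul(88, s))
Y = Rational(1, 24575) ≈ 4.0692e-5
Pow(Add(Function('z')(N, Function('H')(Add(-3, -2))), Y), Rational(1, 2)) = Pow(Add(Mul(88, -150), Rational(1, 24575)), Rational(1, 2)) = Pow(Add(-13200, Rational(1, 24575)), Rational(1, 2)) = Pow(Rational(-324389999, 24575), Rational(1, 2)) = Mul(Rational(1, 4915), I, Pow(318875369017, Rational(1, 2)))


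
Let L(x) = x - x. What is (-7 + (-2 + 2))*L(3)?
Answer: 0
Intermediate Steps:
L(x) = 0
(-7 + (-2 + 2))*L(3) = (-7 + (-2 + 2))*0 = (-7 + 0)*0 = -7*0 = 0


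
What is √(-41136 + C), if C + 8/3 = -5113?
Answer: I*√416265/3 ≈ 215.06*I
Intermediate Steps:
C = -15347/3 (C = -8/3 - 5113 = -15347/3 ≈ -5115.7)
√(-41136 + C) = √(-41136 - 15347/3) = √(-138755/3) = I*√416265/3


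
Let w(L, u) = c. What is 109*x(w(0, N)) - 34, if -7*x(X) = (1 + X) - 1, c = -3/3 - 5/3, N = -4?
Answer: 158/21 ≈ 7.5238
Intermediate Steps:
c = -8/3 (c = -3*⅓ - 5*⅓ = -1 - 5/3 = -8/3 ≈ -2.6667)
w(L, u) = -8/3
x(X) = -X/7 (x(X) = -((1 + X) - 1)/7 = -X/7)
109*x(w(0, N)) - 34 = 109*(-⅐*(-8/3)) - 34 = 109*(8/21) - 34 = 872/21 - 34 = 158/21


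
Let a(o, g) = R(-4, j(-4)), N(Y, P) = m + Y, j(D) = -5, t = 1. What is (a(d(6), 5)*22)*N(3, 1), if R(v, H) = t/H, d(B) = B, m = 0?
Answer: -66/5 ≈ -13.200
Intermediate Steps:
N(Y, P) = Y (N(Y, P) = 0 + Y = Y)
R(v, H) = 1/H
a(o, g) = -⅕ (a(o, g) = 1/(-5) = -⅕)
(a(d(6), 5)*22)*N(3, 1) = -⅕*22*3 = -22/5*3 = -66/5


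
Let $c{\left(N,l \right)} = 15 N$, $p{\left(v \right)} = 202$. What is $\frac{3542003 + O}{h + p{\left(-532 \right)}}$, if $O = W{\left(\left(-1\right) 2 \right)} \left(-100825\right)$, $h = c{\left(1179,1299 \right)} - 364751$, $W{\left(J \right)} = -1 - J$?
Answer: $- \frac{1720589}{173432} \approx -9.9208$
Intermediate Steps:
$h = -347066$ ($h = 15 \cdot 1179 - 364751 = 17685 - 364751 = -347066$)
$O = -100825$ ($O = \left(-1 - \left(-1\right) 2\right) \left(-100825\right) = \left(-1 - -2\right) \left(-100825\right) = \left(-1 + 2\right) \left(-100825\right) = 1 \left(-100825\right) = -100825$)
$\frac{3542003 + O}{h + p{\left(-532 \right)}} = \frac{3542003 - 100825}{-347066 + 202} = \frac{3441178}{-346864} = 3441178 \left(- \frac{1}{346864}\right) = - \frac{1720589}{173432}$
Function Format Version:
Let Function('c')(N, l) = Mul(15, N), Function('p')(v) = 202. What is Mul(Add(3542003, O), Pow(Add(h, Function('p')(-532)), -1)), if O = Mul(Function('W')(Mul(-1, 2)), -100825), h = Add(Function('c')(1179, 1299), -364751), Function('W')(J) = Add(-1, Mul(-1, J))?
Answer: Rational(-1720589, 173432) ≈ -9.9208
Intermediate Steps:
h = -347066 (h = Add(Mul(15, 1179), -364751) = Add(17685, -364751) = -347066)
O = -100825 (O = Mul(Add(-1, Mul(-1, Mul(-1, 2))), -100825) = Mul(Add(-1, Mul(-1, -2)), -100825) = Mul(Add(-1, 2), -100825) = Mul(1, -100825) = -100825)
Mul(Add(3542003, O), Pow(Add(h, Function('p')(-532)), -1)) = Mul(Add(3542003, -100825), Pow(Add(-347066, 202), -1)) = Mul(3441178, Pow(-346864, -1)) = Mul(3441178, Rational(-1, 346864)) = Rational(-1720589, 173432)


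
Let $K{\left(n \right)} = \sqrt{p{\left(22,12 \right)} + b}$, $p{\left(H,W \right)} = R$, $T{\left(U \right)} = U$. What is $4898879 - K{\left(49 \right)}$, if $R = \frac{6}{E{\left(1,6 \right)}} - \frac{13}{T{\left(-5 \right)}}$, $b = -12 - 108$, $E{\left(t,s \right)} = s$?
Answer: $4898879 - \frac{i \sqrt{2910}}{5} \approx 4.8989 \cdot 10^{6} - 10.789 i$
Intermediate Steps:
$b = -120$ ($b = -12 - 108 = -120$)
$R = \frac{18}{5}$ ($R = \frac{6}{6} - \frac{13}{-5} = 6 \cdot \frac{1}{6} - - \frac{13}{5} = 1 + \frac{13}{5} = \frac{18}{5} \approx 3.6$)
$p{\left(H,W \right)} = \frac{18}{5}$
$K{\left(n \right)} = \frac{i \sqrt{2910}}{5}$ ($K{\left(n \right)} = \sqrt{\frac{18}{5} - 120} = \sqrt{- \frac{582}{5}} = \frac{i \sqrt{2910}}{5}$)
$4898879 - K{\left(49 \right)} = 4898879 - \frac{i \sqrt{2910}}{5}$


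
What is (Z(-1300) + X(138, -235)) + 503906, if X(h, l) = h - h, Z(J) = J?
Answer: 502606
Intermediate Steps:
X(h, l) = 0
(Z(-1300) + X(138, -235)) + 503906 = (-1300 + 0) + 503906 = -1300 + 503906 = 502606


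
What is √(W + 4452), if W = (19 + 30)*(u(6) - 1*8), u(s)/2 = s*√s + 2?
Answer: 2*√(1064 + 147*√6) ≈ 75.474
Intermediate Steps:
u(s) = 4 + 2*s^(3/2) (u(s) = 2*(s*√s + 2) = 2*(s^(3/2) + 2) = 2*(2 + s^(3/2)) = 4 + 2*s^(3/2))
W = -196 + 588*√6 (W = (19 + 30)*((4 + 2*6^(3/2)) - 1*8) = 49*((4 + 2*(6*√6)) - 8) = 49*((4 + 12*√6) - 8) = 49*(-4 + 12*√6) = -196 + 588*√6 ≈ 1244.3)
√(W + 4452) = √((-196 + 588*√6) + 4452) = √(4256 + 588*√6)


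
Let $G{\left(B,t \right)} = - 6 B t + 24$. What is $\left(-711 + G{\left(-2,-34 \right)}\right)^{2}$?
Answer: $1199025$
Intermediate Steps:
$G{\left(B,t \right)} = 24 - 6 B t$ ($G{\left(B,t \right)} = - 6 B t + 24 = 24 - 6 B t$)
$\left(-711 + G{\left(-2,-34 \right)}\right)^{2} = \left(-711 + \left(24 - \left(-12\right) \left(-34\right)\right)\right)^{2} = \left(-711 + \left(24 - 408\right)\right)^{2} = \left(-711 - 384\right)^{2} = \left(-1095\right)^{2} = 1199025$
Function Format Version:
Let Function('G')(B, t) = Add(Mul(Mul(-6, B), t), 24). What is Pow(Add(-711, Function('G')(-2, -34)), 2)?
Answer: 1199025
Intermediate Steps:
Function('G')(B, t) = Add(24, Mul(-6, B, t)) (Function('G')(B, t) = Add(Mul(-6, B, t), 24) = Add(24, Mul(-6, B, t)))
Pow(Add(-711, Function('G')(-2, -34)), 2) = Pow(Add(-711, Add(24, Mul(-6, -2, -34))), 2) = Pow(Add(-711, Add(24, -408)), 2) = Pow(Add(-711, -384), 2) = Pow(-1095, 2) = 1199025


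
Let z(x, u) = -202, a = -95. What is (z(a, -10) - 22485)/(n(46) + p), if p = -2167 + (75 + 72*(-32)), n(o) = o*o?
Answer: 22687/2280 ≈ 9.9504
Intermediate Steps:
n(o) = o²
p = -4396 (p = -2167 + (75 - 2304) = -2167 - 2229 = -4396)
(z(a, -10) - 22485)/(n(46) + p) = (-202 - 22485)/(46² - 4396) = -22687/(2116 - 4396) = -22687/(-2280) = -22687*(-1/2280) = 22687/2280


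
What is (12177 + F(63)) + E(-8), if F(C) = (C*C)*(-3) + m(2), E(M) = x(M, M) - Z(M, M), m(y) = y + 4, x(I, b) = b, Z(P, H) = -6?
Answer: 274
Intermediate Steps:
m(y) = 4 + y
E(M) = 6 + M (E(M) = M - 1*(-6) = M + 6 = 6 + M)
F(C) = 6 - 3*C**2 (F(C) = (C*C)*(-3) + (4 + 2) = C**2*(-3) + 6 = -3*C**2 + 6 = 6 - 3*C**2)
(12177 + F(63)) + E(-8) = (12177 + (6 - 3*63**2)) + (6 - 8) = (12177 + (6 - 3*3969)) - 2 = (12177 + (6 - 11907)) - 2 = (12177 - 11901) - 2 = 276 - 2 = 274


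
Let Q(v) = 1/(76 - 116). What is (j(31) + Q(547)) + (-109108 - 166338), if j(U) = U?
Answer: -11016601/40 ≈ -2.7542e+5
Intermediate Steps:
Q(v) = -1/40 (Q(v) = 1/(-40) = -1/40)
(j(31) + Q(547)) + (-109108 - 166338) = (31 - 1/40) + (-109108 - 166338) = 1239/40 - 275446 = -11016601/40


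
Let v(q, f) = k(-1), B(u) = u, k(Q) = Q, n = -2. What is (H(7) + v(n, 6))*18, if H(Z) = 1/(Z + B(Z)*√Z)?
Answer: -129/7 + 3*√7/7 ≈ -17.295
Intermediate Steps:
v(q, f) = -1
H(Z) = 1/(Z + Z^(3/2)) (H(Z) = 1/(Z + Z*√Z) = 1/(Z + Z^(3/2)))
(H(7) + v(n, 6))*18 = (1/(7 + 7^(3/2)) - 1)*18 = (1/(7 + 7*√7) - 1)*18 = (-1 + 1/(7 + 7*√7))*18 = -18 + 18/(7 + 7*√7)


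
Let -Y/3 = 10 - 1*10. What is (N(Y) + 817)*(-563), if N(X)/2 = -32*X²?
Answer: -459971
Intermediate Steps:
Y = 0 (Y = -3*(10 - 1*10) = -3*(10 - 10) = -3*0 = 0)
N(X) = -64*X² (N(X) = 2*(-32*X²) = -64*X²)
(N(Y) + 817)*(-563) = (-64*0² + 817)*(-563) = (-64*0 + 817)*(-563) = (0 + 817)*(-563) = 817*(-563) = -459971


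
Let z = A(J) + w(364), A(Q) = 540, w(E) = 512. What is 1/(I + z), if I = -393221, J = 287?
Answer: -1/392169 ≈ -2.5499e-6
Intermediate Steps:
z = 1052 (z = 540 + 512 = 1052)
1/(I + z) = 1/(-393221 + 1052) = 1/(-392169) = -1/392169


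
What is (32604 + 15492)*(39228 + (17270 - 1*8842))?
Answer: 2292062976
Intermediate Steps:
(32604 + 15492)*(39228 + (17270 - 1*8842)) = 48096*(39228 + (17270 - 8842)) = 48096*(39228 + 8428) = 48096*47656 = 2292062976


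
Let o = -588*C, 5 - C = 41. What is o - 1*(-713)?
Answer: 21881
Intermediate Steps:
C = -36 (C = 5 - 1*41 = 5 - 41 = -36)
o = 21168 (o = -588*(-36) = 21168)
o - 1*(-713) = 21168 - 1*(-713) = 21168 + 713 = 21881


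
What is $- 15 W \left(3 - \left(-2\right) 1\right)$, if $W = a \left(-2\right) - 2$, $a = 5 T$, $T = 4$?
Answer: $3150$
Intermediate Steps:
$a = 20$ ($a = 5 \cdot 4 = 20$)
$W = -42$ ($W = 20 \left(-2\right) - 2 = -40 - 2 = -42$)
$- 15 W \left(3 - \left(-2\right) 1\right) = \left(-15\right) \left(-42\right) \left(3 - \left(-2\right) 1\right) = 630 \left(3 - -2\right) = 630 \left(3 + 2\right) = 630 \cdot 5 = 3150$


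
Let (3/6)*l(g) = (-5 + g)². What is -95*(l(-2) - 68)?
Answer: -2850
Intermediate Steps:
l(g) = 2*(-5 + g)²
-95*(l(-2) - 68) = -95*(2*(-5 - 2)² - 68) = -95*(2*(-7)² - 68) = -95*(2*49 - 68) = -95*(98 - 68) = -95*30 = -2850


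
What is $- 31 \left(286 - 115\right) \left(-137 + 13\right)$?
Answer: $657324$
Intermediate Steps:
$- 31 \left(286 - 115\right) \left(-137 + 13\right) = - 31 \cdot 171 \left(-124\right) = \left(-31\right) \left(-21204\right) = 657324$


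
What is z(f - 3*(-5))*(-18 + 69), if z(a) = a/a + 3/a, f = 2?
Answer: 60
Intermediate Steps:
z(a) = 1 + 3/a
z(f - 3*(-5))*(-18 + 69) = ((3 + (2 - 3*(-5)))/(2 - 3*(-5)))*(-18 + 69) = ((3 + (2 + 15))/(2 + 15))*51 = ((3 + 17)/17)*51 = ((1/17)*20)*51 = (20/17)*51 = 60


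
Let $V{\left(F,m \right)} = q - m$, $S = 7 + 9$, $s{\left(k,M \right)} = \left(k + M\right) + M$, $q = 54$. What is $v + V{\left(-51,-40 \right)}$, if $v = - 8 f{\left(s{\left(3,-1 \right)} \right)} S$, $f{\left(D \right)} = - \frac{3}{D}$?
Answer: $478$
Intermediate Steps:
$s{\left(k,M \right)} = k + 2 M$ ($s{\left(k,M \right)} = \left(M + k\right) + M = k + 2 M$)
$S = 16$
$V{\left(F,m \right)} = 54 - m$
$v = 384$ ($v = - 8 \left(- \frac{3}{3 + 2 \left(-1\right)}\right) 16 = - 8 \left(- \frac{3}{3 - 2}\right) 16 = - 8 \left(- \frac{3}{1}\right) 16 = - 8 \left(\left(-3\right) 1\right) 16 = \left(-8\right) \left(-3\right) 16 = 24 \cdot 16 = 384$)
$v + V{\left(-51,-40 \right)} = 384 + \left(54 - -40\right) = 384 + \left(54 + 40\right) = 384 + 94 = 478$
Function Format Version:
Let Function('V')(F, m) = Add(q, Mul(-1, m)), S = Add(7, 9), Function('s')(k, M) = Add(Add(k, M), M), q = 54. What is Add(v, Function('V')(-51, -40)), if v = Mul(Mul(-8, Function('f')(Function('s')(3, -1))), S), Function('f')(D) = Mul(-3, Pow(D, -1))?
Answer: 478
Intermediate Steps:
Function('s')(k, M) = Add(k, Mul(2, M)) (Function('s')(k, M) = Add(Add(M, k), M) = Add(k, Mul(2, M)))
S = 16
Function('V')(F, m) = Add(54, Mul(-1, m))
v = 384 (v = Mul(Mul(-8, Mul(-3, Pow(Add(3, Mul(2, -1)), -1))), 16) = Mul(Mul(-8, Mul(-3, Pow(Add(3, -2), -1))), 16) = Mul(Mul(-8, Mul(-3, Pow(1, -1))), 16) = Mul(Mul(-8, Mul(-3, 1)), 16) = Mul(Mul(-8, -3), 16) = Mul(24, 16) = 384)
Add(v, Function('V')(-51, -40)) = Add(384, Add(54, Mul(-1, -40))) = Add(384, Add(54, 40)) = Add(384, 94) = 478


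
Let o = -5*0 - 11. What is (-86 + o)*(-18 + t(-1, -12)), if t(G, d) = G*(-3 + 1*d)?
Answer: 291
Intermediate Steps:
o = -11 (o = 0 - 11 = -11)
t(G, d) = G*(-3 + d)
(-86 + o)*(-18 + t(-1, -12)) = (-86 - 11)*(-18 - (-3 - 12)) = -97*(-18 - 1*(-15)) = -97*(-18 + 15) = -97*(-3) = 291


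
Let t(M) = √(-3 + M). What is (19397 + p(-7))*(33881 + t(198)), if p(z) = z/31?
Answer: 20372645300/31 + 601300*√195/31 ≈ 6.5745e+8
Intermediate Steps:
p(z) = z/31 (p(z) = z*(1/31) = z/31)
(19397 + p(-7))*(33881 + t(198)) = (19397 + (1/31)*(-7))*(33881 + √(-3 + 198)) = (19397 - 7/31)*(33881 + √195) = 601300*(33881 + √195)/31 = 20372645300/31 + 601300*√195/31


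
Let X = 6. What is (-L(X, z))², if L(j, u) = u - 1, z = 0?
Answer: 1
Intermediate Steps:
L(j, u) = -1 + u
(-L(X, z))² = (-(-1 + 0))² = (-1*(-1))² = 1² = 1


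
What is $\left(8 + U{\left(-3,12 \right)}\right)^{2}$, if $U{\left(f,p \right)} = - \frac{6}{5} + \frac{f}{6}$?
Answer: $\frac{3969}{100} \approx 39.69$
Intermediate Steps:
$U{\left(f,p \right)} = - \frac{6}{5} + \frac{f}{6}$ ($U{\left(f,p \right)} = \left(-6\right) \frac{1}{5} + f \frac{1}{6} = - \frac{6}{5} + \frac{f}{6}$)
$\left(8 + U{\left(-3,12 \right)}\right)^{2} = \left(8 + \left(- \frac{6}{5} + \frac{1}{6} \left(-3\right)\right)\right)^{2} = \left(8 - \frac{17}{10}\right)^{2} = \left(\frac{63}{10}\right)^{2} = \frac{3969}{100}$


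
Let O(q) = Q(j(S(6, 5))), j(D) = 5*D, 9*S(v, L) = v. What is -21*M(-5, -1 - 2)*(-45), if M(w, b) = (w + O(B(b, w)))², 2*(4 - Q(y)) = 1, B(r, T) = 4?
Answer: 8505/4 ≈ 2126.3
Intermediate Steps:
S(v, L) = v/9
Q(y) = 7/2 (Q(y) = 4 - ½*1 = 4 - ½ = 7/2)
O(q) = 7/2
M(w, b) = (7/2 + w)² (M(w, b) = (w + 7/2)² = (7/2 + w)²)
-21*M(-5, -1 - 2)*(-45) = -21*(7 + 2*(-5))²/4*(-45) = -21*(7 - 10)²/4*(-45) = -21*(-3)²/4*(-45) = -21*9/4*(-45) = -189/4*(-45) = 8505/4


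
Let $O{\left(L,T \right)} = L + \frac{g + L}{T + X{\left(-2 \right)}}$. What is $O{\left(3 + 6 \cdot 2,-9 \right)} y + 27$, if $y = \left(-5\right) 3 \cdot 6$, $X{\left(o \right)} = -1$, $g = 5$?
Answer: $-1143$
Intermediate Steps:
$y = -90$ ($y = \left(-15\right) 6 = -90$)
$O{\left(L,T \right)} = L + \frac{5 + L}{-1 + T}$ ($O{\left(L,T \right)} = L + \frac{5 + L}{T - 1} = L + \frac{5 + L}{-1 + T}$)
$O{\left(3 + 6 \cdot 2,-9 \right)} y + 27 = \frac{5 + \left(3 + 6 \cdot 2\right) \left(-9\right)}{-1 - 9} \left(-90\right) + 27 = \frac{5 + \left(3 + 12\right) \left(-9\right)}{-10} \left(-90\right) + 27 = - \frac{5 + 15 \left(-9\right)}{10} \left(-90\right) + 27 = - \frac{5 - 135}{10} \left(-90\right) + 27 = \left(- \frac{1}{10}\right) \left(-130\right) \left(-90\right) + 27 = 13 \left(-90\right) + 27 = -1170 + 27 = -1143$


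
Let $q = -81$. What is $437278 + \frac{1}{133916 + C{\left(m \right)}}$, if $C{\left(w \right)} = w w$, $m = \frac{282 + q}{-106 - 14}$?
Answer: $\frac{93695595979342}{214270089} \approx 4.3728 \cdot 10^{5}$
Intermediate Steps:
$m = - \frac{67}{40}$ ($m = \frac{282 - 81}{-106 - 14} = \frac{201}{-120} = 201 \left(- \frac{1}{120}\right) = - \frac{67}{40} \approx -1.675$)
$C{\left(w \right)} = w^{2}$
$437278 + \frac{1}{133916 + C{\left(m \right)}} = 437278 + \frac{1}{133916 + \left(- \frac{67}{40}\right)^{2}} = 437278 + \frac{1}{133916 + \frac{4489}{1600}} = 437278 + \frac{1}{\frac{214270089}{1600}} = 437278 + \frac{1600}{214270089} = \frac{93695595979342}{214270089}$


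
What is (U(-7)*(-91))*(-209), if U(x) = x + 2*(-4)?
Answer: -285285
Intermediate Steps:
U(x) = -8 + x (U(x) = x - 8 = -8 + x)
(U(-7)*(-91))*(-209) = ((-8 - 7)*(-91))*(-209) = -15*(-91)*(-209) = 1365*(-209) = -285285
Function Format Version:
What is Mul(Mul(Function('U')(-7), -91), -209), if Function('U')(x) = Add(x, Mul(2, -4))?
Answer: -285285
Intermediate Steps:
Function('U')(x) = Add(-8, x) (Function('U')(x) = Add(x, -8) = Add(-8, x))
Mul(Mul(Function('U')(-7), -91), -209) = Mul(Mul(Add(-8, -7), -91), -209) = Mul(Mul(-15, -91), -209) = Mul(1365, -209) = -285285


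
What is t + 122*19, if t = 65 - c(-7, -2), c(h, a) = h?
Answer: 2390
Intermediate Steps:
t = 72 (t = 65 - 1*(-7) = 65 + 7 = 72)
t + 122*19 = 72 + 122*19 = 72 + 2318 = 2390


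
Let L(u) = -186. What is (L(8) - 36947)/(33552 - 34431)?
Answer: 37133/879 ≈ 42.245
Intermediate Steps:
(L(8) - 36947)/(33552 - 34431) = (-186 - 36947)/(33552 - 34431) = -37133/(-879) = -37133*(-1/879) = 37133/879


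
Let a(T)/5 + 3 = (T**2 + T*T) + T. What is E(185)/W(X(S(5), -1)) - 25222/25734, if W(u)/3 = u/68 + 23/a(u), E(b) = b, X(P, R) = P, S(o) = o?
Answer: 291507152/767731 ≈ 379.70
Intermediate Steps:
a(T) = -15 + 5*T + 10*T**2 (a(T) = -15 + 5*((T**2 + T*T) + T) = -15 + 5*((T**2 + T**2) + T) = -15 + 5*(2*T**2 + T) = -15 + 5*(T + 2*T**2) = -15 + (5*T + 10*T**2) = -15 + 5*T + 10*T**2)
W(u) = 69/(-15 + 5*u + 10*u**2) + 3*u/68 (W(u) = 3*(u/68 + 23/(-15 + 5*u + 10*u**2)) = 3*(23/(-15 + 5*u + 10*u**2) + u/68) = 69/(-15 + 5*u + 10*u**2) + 3*u/68)
E(185)/W(X(S(5), -1)) - 25222/25734 = 185/((3*(1564 + 5*5*(-3 + 5 + 2*5**2))/(340*(-3 + 5 + 2*5**2)))) - 25222/25734 = 185/((3*(1564 + 5*5*(-3 + 5 + 2*25))/(340*(-3 + 5 + 2*25)))) - 25222*1/25734 = 185/((3*(1564 + 5*5*(-3 + 5 + 50))/(340*(-3 + 5 + 50)))) - 12611/12867 = 185/(((3/340)*(1564 + 5*5*52)/52)) - 12611/12867 = 185/(((3/340)*(1/52)*(1564 + 1300))) - 12611/12867 = 185/(((3/340)*(1/52)*2864)) - 12611/12867 = 185/(537/1105) - 12611/12867 = 185*(1105/537) - 12611/12867 = 204425/537 - 12611/12867 = 291507152/767731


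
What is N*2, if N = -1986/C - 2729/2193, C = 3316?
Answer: -6702331/1817997 ≈ -3.6867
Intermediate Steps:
N = -6702331/3635994 (N = -1986/3316 - 2729/2193 = -1986*1/3316 - 2729*1/2193 = -993/1658 - 2729/2193 = -6702331/3635994 ≈ -1.8433)
N*2 = -6702331/3635994*2 = -6702331/1817997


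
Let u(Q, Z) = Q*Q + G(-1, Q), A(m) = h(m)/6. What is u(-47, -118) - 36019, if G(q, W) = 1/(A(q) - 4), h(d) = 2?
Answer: -371913/11 ≈ -33810.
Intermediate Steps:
A(m) = ⅓ (A(m) = 2/6 = 2*(⅙) = ⅓)
G(q, W) = -3/11 (G(q, W) = 1/(⅓ - 4) = 1/(-11/3) = -3/11)
u(Q, Z) = -3/11 + Q² (u(Q, Z) = Q*Q - 3/11 = Q² - 3/11 = -3/11 + Q²)
u(-47, -118) - 36019 = (-3/11 + (-47)²) - 36019 = (-3/11 + 2209) - 36019 = 24296/11 - 36019 = -371913/11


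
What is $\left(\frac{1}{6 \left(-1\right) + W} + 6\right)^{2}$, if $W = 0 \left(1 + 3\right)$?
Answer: $\frac{1225}{36} \approx 34.028$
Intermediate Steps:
$W = 0$ ($W = 0 \cdot 4 = 0$)
$\left(\frac{1}{6 \left(-1\right) + W} + 6\right)^{2} = \left(\frac{1}{6 \left(-1\right) + 0} + 6\right)^{2} = \left(\frac{1}{-6 + 0} + 6\right)^{2} = \left(\frac{1}{-6} + 6\right)^{2} = \left(- \frac{1}{6} + 6\right)^{2} = \left(\frac{35}{6}\right)^{2} = \frac{1225}{36}$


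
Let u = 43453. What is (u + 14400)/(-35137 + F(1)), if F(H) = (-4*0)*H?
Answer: -57853/35137 ≈ -1.6465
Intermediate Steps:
F(H) = 0 (F(H) = 0*H = 0)
(u + 14400)/(-35137 + F(1)) = (43453 + 14400)/(-35137 + 0) = 57853/(-35137) = 57853*(-1/35137) = -57853/35137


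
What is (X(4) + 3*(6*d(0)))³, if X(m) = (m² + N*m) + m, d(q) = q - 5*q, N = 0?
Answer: 8000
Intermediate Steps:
d(q) = -4*q
X(m) = m + m² (X(m) = (m² + 0*m) + m = (m² + 0) + m = m² + m = m + m²)
(X(4) + 3*(6*d(0)))³ = (4*(1 + 4) + 3*(6*(-4*0)))³ = (4*5 + 3*(6*0))³ = (20 + 3*0)³ = (20 + 0)³ = 20³ = 8000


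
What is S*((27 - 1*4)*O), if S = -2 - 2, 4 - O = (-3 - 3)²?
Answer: 2944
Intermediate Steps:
O = -32 (O = 4 - (-3 - 3)² = 4 - 1*(-6)² = 4 - 1*36 = 4 - 36 = -32)
S = -4
S*((27 - 1*4)*O) = -4*(27 - 1*4)*(-32) = -4*(27 - 4)*(-32) = -92*(-32) = -4*(-736) = 2944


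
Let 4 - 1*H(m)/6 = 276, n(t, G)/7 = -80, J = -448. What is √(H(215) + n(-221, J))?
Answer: 4*I*√137 ≈ 46.819*I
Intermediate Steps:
n(t, G) = -560 (n(t, G) = 7*(-80) = -560)
H(m) = -1632 (H(m) = 24 - 6*276 = 24 - 1656 = -1632)
√(H(215) + n(-221, J)) = √(-1632 - 560) = √(-2192) = 4*I*√137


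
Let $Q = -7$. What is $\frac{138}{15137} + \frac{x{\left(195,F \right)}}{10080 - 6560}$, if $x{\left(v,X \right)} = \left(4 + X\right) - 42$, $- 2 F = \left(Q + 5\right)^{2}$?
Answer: $- \frac{2993}{1332056} \approx -0.0022469$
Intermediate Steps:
$F = -2$ ($F = - \frac{\left(-7 + 5\right)^{2}}{2} = - \frac{\left(-2\right)^{2}}{2} = \left(- \frac{1}{2}\right) 4 = -2$)
$x{\left(v,X \right)} = -38 + X$
$\frac{138}{15137} + \frac{x{\left(195,F \right)}}{10080 - 6560} = \frac{138}{15137} + \frac{-38 - 2}{10080 - 6560} = 138 \cdot \frac{1}{15137} - \frac{40}{3520} = \frac{138}{15137} - \frac{1}{88} = - \frac{2993}{1332056}$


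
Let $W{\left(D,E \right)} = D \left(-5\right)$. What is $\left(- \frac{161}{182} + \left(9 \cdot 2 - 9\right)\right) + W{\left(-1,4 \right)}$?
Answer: $\frac{341}{26} \approx 13.115$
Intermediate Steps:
$W{\left(D,E \right)} = - 5 D$
$\left(- \frac{161}{182} + \left(9 \cdot 2 - 9\right)\right) + W{\left(-1,4 \right)} = \left(- \frac{161}{182} + \left(9 \cdot 2 - 9\right)\right) - -5 = \left(\left(-161\right) \frac{1}{182} + \left(18 - 9\right)\right) + 5 = \left(- \frac{23}{26} + 9\right) + 5 = \frac{211}{26} + 5 = \frac{341}{26}$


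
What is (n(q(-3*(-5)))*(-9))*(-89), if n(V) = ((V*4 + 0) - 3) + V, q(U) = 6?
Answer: 21627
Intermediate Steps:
n(V) = -3 + 5*V (n(V) = ((4*V + 0) - 3) + V = (4*V - 3) + V = (-3 + 4*V) + V = -3 + 5*V)
(n(q(-3*(-5)))*(-9))*(-89) = ((-3 + 5*6)*(-9))*(-89) = ((-3 + 30)*(-9))*(-89) = (27*(-9))*(-89) = -243*(-89) = 21627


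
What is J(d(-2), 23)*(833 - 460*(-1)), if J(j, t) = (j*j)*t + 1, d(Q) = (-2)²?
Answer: 477117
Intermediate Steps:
d(Q) = 4
J(j, t) = 1 + t*j² (J(j, t) = j²*t + 1 = t*j² + 1 = 1 + t*j²)
J(d(-2), 23)*(833 - 460*(-1)) = (1 + 23*4²)*(833 - 460*(-1)) = (1 + 23*16)*(833 + 460) = (1 + 368)*1293 = 369*1293 = 477117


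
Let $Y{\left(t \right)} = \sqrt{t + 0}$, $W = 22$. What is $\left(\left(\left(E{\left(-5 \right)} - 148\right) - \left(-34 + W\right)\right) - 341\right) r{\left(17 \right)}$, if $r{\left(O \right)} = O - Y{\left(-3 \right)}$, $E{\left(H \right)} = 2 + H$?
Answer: $-8160 + 480 i \sqrt{3} \approx -8160.0 + 831.38 i$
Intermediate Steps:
$Y{\left(t \right)} = \sqrt{t}$
$r{\left(O \right)} = O - i \sqrt{3}$ ($r{\left(O \right)} = O - \sqrt{-3} = O - i \sqrt{3}$)
$\left(\left(\left(E{\left(-5 \right)} - 148\right) - \left(-34 + W\right)\right) - 341\right) r{\left(17 \right)} = \left(\left(\left(\left(2 - 5\right) - 148\right) + \left(34 - 22\right)\right) - 341\right) \left(17 - i \sqrt{3}\right) = \left(\left(\left(-3 - 148\right) + \left(34 - 22\right)\right) - 341\right) \left(17 - i \sqrt{3}\right) = \left(\left(-151 + 12\right) - 341\right) \left(17 - i \sqrt{3}\right) = \left(-139 - 341\right) \left(17 - i \sqrt{3}\right) = - 480 \left(17 - i \sqrt{3}\right) = -8160 + 480 i \sqrt{3}$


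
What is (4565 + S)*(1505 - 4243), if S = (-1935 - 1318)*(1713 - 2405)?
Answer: -6175945058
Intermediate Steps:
S = 2251076 (S = -3253*(-692) = 2251076)
(4565 + S)*(1505 - 4243) = (4565 + 2251076)*(1505 - 4243) = 2255641*(-2738) = -6175945058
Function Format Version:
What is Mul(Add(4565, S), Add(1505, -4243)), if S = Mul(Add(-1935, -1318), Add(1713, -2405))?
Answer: -6175945058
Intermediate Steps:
S = 2251076 (S = Mul(-3253, -692) = 2251076)
Mul(Add(4565, S), Add(1505, -4243)) = Mul(Add(4565, 2251076), Add(1505, -4243)) = Mul(2255641, -2738) = -6175945058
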